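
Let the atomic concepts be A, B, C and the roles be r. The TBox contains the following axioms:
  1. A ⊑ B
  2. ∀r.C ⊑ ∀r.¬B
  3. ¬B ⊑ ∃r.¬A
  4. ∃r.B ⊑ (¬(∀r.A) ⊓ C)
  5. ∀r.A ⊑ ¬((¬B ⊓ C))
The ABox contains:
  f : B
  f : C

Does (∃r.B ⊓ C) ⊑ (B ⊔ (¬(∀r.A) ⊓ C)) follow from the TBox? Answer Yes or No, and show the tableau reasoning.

Yes

1. (∃r.B ⊓ C) ⊑ (B ⊔ (¬(∀r.A) ⊓ C))  ⇔  ((∃r.B ⊓ C) ⊓ (¬B ⊓ (∀r.A ⊔ ¬C))) unsat w.r.t. T
   all branches close; clash {B, ¬B} at x₀
2. Hence (∃r.B ⊓ C) ⊑ (B ⊔ (¬(∀r.A) ⊓ C)): entailed.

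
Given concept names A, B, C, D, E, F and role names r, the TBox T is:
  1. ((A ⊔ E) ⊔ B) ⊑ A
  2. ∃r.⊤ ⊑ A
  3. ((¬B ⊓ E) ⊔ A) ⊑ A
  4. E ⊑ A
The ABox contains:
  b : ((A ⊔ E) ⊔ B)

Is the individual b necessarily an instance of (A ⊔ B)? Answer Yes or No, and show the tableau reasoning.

Yes

1. b : (A ⊔ B)?  L(b) = {((A ⊔ E) ⊔ B)} ∪ {(¬A ⊓ ¬B)}
   clash {B, ¬B} at b — b ∈ (A ⊔ B)
2. Hence b : (A ⊔ B): entailed.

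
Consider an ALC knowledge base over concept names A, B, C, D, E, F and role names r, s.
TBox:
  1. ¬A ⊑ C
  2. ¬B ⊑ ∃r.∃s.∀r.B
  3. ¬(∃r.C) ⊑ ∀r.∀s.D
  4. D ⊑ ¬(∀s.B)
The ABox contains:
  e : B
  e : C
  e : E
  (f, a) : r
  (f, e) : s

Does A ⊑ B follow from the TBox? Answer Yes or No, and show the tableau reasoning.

No

1. A ⊑ B  ⇔  (A ⊓ ¬B) unsat w.r.t. T
   apply at x₀: ¬B⊑∃r.∃s.∀r.B
   open: L(x₀) ⊇ {A, ¬B, ¬D, ∃r.C, ∃r.∃s.∀r.B} (+ ∃-successors)
2. Hence A ⊑ B: not entailed.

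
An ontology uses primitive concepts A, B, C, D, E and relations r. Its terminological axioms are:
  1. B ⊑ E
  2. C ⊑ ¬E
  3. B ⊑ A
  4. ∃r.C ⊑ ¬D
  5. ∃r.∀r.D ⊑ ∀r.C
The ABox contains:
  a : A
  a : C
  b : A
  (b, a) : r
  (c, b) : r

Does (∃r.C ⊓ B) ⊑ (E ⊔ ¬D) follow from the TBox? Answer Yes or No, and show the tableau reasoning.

1. (∃r.C ⊓ B) ⊑ (E ⊔ ¬D)  ⇔  ((∃r.C ⊓ B) ⊓ (¬E ⊓ D)) unsat w.r.t. T
   all branches close; clash {E, ¬E} at x₀
2. Hence (∃r.C ⊓ B) ⊑ (E ⊔ ¬D): entailed.

Yes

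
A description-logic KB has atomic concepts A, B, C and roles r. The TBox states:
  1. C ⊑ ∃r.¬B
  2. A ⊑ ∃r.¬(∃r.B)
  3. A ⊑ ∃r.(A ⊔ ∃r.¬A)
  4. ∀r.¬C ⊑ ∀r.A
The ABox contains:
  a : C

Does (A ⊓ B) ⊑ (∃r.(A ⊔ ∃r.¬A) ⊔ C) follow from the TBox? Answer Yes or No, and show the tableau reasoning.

1. (A ⊓ B) ⊑ (∃r.(A ⊔ ∃r.¬A) ⊔ C)  ⇔  ((A ⊓ B) ⊓ (∀r.(¬A ⊓ ∀r.A) ⊓ ¬C)) unsat w.r.t. T
   all branches close; clash {A, ¬A} at an ∃-successor
2. Hence (A ⊓ B) ⊑ (∃r.(A ⊔ ∃r.¬A) ⊔ C): entailed.

Yes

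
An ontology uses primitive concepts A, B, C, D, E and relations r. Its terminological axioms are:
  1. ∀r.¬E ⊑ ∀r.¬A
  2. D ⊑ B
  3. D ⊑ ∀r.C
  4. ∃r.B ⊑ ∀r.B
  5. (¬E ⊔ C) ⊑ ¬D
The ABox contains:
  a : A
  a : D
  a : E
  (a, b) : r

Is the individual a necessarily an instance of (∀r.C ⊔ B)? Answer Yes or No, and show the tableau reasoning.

Yes

1. a : (∀r.C ⊔ B)?  L(a) = {A, D, E} ∪ {(∃r.¬C ⊓ ¬B)}
   clash {B, ¬B} at a — a ∈ (∀r.C ⊔ B)
2. Hence a : (∀r.C ⊔ B): entailed.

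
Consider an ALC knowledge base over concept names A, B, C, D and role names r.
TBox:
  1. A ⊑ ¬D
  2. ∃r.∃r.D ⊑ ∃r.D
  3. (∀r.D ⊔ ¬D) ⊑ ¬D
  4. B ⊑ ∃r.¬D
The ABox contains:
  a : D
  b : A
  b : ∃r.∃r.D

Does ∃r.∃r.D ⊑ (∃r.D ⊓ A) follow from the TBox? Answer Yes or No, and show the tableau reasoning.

No

1. ∃r.∃r.D ⊑ (∃r.D ⊓ A)  ⇔  (∃r.∃r.D ⊓ (∀r.¬D ⊔ ¬A)) unsat w.r.t. T
   apply at x₀: ∃r.∃r.D⊑∃r.D
   open: L(x₀) ⊇ {D, ¬A, ¬B, ∃r.D, ∃r.¬D, …} (+ ∃-successors)
2. Hence ∃r.∃r.D ⊑ (∃r.D ⊓ A): not entailed.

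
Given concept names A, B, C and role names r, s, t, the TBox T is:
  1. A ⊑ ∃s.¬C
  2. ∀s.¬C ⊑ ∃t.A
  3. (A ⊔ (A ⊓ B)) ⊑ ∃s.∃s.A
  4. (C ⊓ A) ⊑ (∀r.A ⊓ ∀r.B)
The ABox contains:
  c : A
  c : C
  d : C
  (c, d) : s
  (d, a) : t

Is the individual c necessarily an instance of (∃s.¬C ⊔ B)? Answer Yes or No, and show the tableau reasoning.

1. c : (∃s.¬C ⊔ B)?  L(c) = {A, C} ∪ {(∀s.C ⊓ ¬B)}
   clash {C, ¬C} at an ∃-successor — c ∈ (∃s.¬C ⊔ B)
2. Hence c : (∃s.¬C ⊔ B): entailed.

Yes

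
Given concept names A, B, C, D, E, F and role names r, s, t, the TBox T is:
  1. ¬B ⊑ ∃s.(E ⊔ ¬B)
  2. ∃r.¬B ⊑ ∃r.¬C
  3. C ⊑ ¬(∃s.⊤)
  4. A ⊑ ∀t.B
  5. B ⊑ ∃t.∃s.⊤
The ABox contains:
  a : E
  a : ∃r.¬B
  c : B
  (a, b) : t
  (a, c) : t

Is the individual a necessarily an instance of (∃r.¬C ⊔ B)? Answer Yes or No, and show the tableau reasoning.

1. a : (∃r.¬C ⊔ B)?  L(a) = {E, ∃r.¬B} ∪ {(∀r.C ⊓ ¬B)}
   clash {C, ¬C} at an ∃-successor — a ∈ (∃r.¬C ⊔ B)
2. Hence a : (∃r.¬C ⊔ B): entailed.

Yes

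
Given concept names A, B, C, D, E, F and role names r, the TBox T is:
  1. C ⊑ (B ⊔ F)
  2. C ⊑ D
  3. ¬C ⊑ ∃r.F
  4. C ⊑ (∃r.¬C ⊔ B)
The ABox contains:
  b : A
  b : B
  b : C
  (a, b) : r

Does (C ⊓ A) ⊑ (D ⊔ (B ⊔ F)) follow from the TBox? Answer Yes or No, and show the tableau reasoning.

Yes

1. (C ⊓ A) ⊑ (D ⊔ (B ⊔ F))  ⇔  ((C ⊓ A) ⊓ (¬D ⊓ (¬B ⊓ ¬F))) unsat w.r.t. T
   all branches close; clash {F, ¬F} at x₀
2. Hence (C ⊓ A) ⊑ (D ⊔ (B ⊔ F)): entailed.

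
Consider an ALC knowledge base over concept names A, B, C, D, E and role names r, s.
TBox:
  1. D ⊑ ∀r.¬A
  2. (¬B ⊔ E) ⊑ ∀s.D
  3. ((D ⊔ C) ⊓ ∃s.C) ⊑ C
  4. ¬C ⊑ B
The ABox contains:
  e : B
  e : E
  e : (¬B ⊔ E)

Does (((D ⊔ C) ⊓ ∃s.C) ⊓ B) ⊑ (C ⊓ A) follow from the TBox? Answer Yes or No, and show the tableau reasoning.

1. (((D ⊔ C) ⊓ ∃s.C) ⊓ B) ⊑ (C ⊓ A)  ⇔  ((((D ⊔ C) ⊓ ∃s.C) ⊓ B) ⊓ (¬C ⊔ ¬A)) unsat w.r.t. T
   apply at x₀: ((D ⊔ C) ⊓ ∃s.C)⊑C
   open: L(x₀) ⊇ {B, C, D, ¬A, ¬E, …} (+ ∃-successors)
2. Hence (((D ⊔ C) ⊓ ∃s.C) ⊓ B) ⊑ (C ⊓ A): not entailed.

No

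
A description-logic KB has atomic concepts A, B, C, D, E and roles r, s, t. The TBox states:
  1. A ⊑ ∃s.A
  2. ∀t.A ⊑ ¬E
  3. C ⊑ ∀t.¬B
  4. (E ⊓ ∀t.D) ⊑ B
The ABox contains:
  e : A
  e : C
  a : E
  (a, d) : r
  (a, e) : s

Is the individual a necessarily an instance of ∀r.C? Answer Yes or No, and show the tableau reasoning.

No

1. a : ∀r.C?  L(a) = {E} ∪ {∃r.¬C}
   open: L(a) ⊇ {E, ¬A, ¬C, ∃r.¬C, ∃t.¬A, …} (+ ∃-successors) — a ∉ ∀r.C possible
2. Hence a : ∀r.C: not entailed.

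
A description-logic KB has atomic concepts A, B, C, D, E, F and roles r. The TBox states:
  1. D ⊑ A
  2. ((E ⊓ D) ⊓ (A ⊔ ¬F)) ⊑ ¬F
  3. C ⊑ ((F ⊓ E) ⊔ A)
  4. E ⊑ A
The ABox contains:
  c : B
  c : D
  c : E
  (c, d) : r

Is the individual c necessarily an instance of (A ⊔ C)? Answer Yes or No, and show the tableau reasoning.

Yes

1. c : (A ⊔ C)?  L(c) = {B, D, E} ∪ {(¬A ⊓ ¬C)}
   clash {A, ¬A} at c — c ∈ (A ⊔ C)
2. Hence c : (A ⊔ C): entailed.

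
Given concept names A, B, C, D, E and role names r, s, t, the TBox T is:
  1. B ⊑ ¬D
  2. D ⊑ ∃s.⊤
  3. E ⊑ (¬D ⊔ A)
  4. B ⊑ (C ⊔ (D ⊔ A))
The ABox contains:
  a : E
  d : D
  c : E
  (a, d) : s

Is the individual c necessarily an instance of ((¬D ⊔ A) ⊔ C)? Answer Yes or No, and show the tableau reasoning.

1. c : ((¬D ⊔ A) ⊔ C)?  L(c) = {E} ∪ {((D ⊓ ¬A) ⊓ ¬C)}
   clash {D, ¬D} at c — c ∈ ((¬D ⊔ A) ⊔ C)
2. Hence c : ((¬D ⊔ A) ⊔ C): entailed.

Yes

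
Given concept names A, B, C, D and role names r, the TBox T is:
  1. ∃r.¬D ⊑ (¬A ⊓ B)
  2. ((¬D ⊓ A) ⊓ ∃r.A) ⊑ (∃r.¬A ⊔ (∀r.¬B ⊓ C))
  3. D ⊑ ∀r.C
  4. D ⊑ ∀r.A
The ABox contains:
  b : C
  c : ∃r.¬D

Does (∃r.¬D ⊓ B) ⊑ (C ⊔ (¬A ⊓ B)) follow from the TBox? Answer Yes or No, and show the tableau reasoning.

Yes

1. (∃r.¬D ⊓ B) ⊑ (C ⊔ (¬A ⊓ B))  ⇔  ((∃r.¬D ⊓ B) ⊓ (¬C ⊓ (A ⊔ ¬B))) unsat w.r.t. T
   all branches close; clash {B, ¬B} at x₀
2. Hence (∃r.¬D ⊓ B) ⊑ (C ⊔ (¬A ⊓ B)): entailed.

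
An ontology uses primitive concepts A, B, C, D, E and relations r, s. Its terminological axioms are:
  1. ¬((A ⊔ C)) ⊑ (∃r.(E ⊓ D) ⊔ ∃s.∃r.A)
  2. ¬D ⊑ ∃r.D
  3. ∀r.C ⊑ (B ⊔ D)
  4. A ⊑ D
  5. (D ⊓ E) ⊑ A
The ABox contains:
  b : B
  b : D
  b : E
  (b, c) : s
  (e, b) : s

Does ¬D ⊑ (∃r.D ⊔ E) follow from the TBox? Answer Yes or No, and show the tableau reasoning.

1. ¬D ⊑ (∃r.D ⊔ E)  ⇔  (¬D ⊓ (∀r.¬D ⊓ ¬E)) unsat w.r.t. T
   all branches close; clash {D, ¬D} at x₀
2. Hence ¬D ⊑ (∃r.D ⊔ E): entailed.

Yes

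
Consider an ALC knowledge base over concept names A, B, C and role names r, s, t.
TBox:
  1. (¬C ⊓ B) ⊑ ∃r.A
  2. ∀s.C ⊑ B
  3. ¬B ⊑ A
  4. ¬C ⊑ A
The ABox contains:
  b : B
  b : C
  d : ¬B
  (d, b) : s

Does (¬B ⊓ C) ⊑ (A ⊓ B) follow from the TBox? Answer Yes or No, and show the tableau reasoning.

1. (¬B ⊓ C) ⊑ (A ⊓ B)  ⇔  ((¬B ⊓ C) ⊓ (¬A ⊔ ¬B)) unsat w.r.t. T
   apply at x₀: ¬B⊑A
   open: L(x₀) ⊇ {A, C, ¬B, ∃s.¬C} (+ ∃-successors)
2. Hence (¬B ⊓ C) ⊑ (A ⊓ B): not entailed.

No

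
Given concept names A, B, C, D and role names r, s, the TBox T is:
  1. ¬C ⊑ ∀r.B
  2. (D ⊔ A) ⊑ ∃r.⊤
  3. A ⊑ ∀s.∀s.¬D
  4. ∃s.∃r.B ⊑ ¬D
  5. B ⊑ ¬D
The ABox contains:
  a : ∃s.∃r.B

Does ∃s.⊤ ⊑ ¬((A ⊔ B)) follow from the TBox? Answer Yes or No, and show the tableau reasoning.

1. ∃s.⊤ ⊑ ¬((A ⊔ B))  ⇔  (∃s.⊤ ⊓ (A ⊔ B)) unsat w.r.t. T
   open: L(x₀) ⊇ {A, C, ¬B, ∀s.∀r.¬B, ∀s.∀s.¬D, …} (+ ∃-successors)
2. Hence ∃s.⊤ ⊑ ¬((A ⊔ B)): not entailed.

No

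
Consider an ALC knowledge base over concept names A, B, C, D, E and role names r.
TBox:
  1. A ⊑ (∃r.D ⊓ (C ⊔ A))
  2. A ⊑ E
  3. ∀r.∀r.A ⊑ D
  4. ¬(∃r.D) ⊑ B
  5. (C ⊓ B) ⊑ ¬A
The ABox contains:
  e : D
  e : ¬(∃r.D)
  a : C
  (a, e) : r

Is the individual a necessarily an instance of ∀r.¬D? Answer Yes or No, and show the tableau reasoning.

1. a : ∀r.¬D?  L(a) = {C} ∪ {∃r.D}
   open: L(a) ⊇ {C, ¬A, ∃r.D, ∃r.∃r.¬A} (+ ∃-successors) — a ∉ ∀r.¬D possible
2. Hence a : ∀r.¬D: not entailed.

No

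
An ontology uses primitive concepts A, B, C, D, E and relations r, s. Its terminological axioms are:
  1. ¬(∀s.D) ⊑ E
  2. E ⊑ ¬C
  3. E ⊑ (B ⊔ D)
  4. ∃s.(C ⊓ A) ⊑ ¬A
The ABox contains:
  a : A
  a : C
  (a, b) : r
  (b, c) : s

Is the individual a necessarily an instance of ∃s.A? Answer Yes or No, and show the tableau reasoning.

No

1. a : ∃s.A?  L(a) = {A, C} ∪ {∀s.¬A}
   open: L(a) ⊇ {A, C, ¬E, ∀s.(¬C ⊔ ¬A), ∀s.D, …} — a ∉ ∃s.A possible
2. Hence a : ∃s.A: not entailed.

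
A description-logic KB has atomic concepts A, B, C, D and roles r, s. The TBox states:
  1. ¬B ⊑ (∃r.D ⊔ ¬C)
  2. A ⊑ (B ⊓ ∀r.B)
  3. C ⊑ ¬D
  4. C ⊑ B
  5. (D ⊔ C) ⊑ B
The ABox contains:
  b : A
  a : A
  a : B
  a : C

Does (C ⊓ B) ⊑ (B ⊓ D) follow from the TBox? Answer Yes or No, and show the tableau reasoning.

1. (C ⊓ B) ⊑ (B ⊓ D)  ⇔  ((C ⊓ B) ⊓ (¬B ⊔ ¬D)) unsat w.r.t. T
   apply at x₀: C⊑¬D
   open: L(x₀) ⊇ {B, C, ¬A, ¬D}
2. Hence (C ⊓ B) ⊑ (B ⊓ D): not entailed.

No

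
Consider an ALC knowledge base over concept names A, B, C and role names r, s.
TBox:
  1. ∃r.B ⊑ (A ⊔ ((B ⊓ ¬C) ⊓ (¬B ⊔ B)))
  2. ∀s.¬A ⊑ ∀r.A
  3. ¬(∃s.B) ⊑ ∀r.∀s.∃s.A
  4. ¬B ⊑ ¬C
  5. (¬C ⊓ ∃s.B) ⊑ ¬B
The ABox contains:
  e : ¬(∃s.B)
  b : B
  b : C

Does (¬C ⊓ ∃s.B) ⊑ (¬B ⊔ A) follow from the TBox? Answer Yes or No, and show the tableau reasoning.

Yes

1. (¬C ⊓ ∃s.B) ⊑ (¬B ⊔ A)  ⇔  ((¬C ⊓ ∃s.B) ⊓ (B ⊓ ¬A)) unsat w.r.t. T
   all branches close; clash {B, ¬B} at x₀
2. Hence (¬C ⊓ ∃s.B) ⊑ (¬B ⊔ A): entailed.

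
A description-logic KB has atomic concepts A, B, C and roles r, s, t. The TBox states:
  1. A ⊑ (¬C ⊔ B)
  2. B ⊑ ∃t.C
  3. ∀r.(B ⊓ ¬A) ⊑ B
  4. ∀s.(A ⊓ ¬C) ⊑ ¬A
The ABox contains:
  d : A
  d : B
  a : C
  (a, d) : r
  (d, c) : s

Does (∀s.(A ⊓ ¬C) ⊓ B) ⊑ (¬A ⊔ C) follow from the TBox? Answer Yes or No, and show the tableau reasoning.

1. (∀s.(A ⊓ ¬C) ⊓ B) ⊑ (¬A ⊔ C)  ⇔  ((∀s.(A ⊓ ¬C) ⊓ B) ⊓ (A ⊓ ¬C)) unsat w.r.t. T
   all branches close; clash {A, ¬A} at x₀
2. Hence (∀s.(A ⊓ ¬C) ⊓ B) ⊑ (¬A ⊔ C): entailed.

Yes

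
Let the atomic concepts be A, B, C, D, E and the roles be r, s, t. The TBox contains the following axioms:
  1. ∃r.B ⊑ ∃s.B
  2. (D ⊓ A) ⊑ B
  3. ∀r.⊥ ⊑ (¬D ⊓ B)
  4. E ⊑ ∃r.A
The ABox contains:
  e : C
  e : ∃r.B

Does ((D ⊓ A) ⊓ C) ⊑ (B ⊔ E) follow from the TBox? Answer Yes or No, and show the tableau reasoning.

Yes

1. ((D ⊓ A) ⊓ C) ⊑ (B ⊔ E)  ⇔  (((D ⊓ A) ⊓ C) ⊓ (¬B ⊓ ¬E)) unsat w.r.t. T
   all branches close; clash {B, ¬B} at x₀
2. Hence ((D ⊓ A) ⊓ C) ⊑ (B ⊔ E): entailed.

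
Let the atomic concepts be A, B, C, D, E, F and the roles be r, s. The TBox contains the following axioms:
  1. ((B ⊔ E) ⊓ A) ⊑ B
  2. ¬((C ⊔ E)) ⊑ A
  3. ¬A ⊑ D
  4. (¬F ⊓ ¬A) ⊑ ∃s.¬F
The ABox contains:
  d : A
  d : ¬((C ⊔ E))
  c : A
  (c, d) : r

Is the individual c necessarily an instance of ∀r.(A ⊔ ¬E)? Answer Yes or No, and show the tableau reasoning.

No

1. c : ∀r.(A ⊔ ¬E)?  L(c) = {A} ∪ {∃r.(¬A ⊓ E)}
   open: L(c) ⊇ {A, ¬B, ¬E, ∃r.(¬A ⊓ E)} (+ ∃-successors) — c ∉ ∀r.(A ⊔ ¬E) possible
2. Hence c : ∀r.(A ⊔ ¬E): not entailed.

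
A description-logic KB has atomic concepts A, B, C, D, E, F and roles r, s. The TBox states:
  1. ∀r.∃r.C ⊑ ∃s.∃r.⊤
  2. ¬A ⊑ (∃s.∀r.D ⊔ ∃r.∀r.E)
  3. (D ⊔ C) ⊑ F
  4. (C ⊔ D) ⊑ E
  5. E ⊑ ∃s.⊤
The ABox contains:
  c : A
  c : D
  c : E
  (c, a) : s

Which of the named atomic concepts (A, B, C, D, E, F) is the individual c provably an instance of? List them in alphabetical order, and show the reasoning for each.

1. c : A?  L(c) = {A, D, E} ∪ {¬A}
   clash {A, ¬A} at c — c ∈ A
2. c : B?  L(c) = {A, D, E} ∪ {¬B}
   apply at c: E⊑∃s.⊤
   open: L(c) ⊇ {A, D, E, F, ¬B, …} (+ ∃-successors) — c ∉ B possible
3. c : C?  L(c) = {A, D, E} ∪ {¬C}
   apply at c: E⊑∃s.⊤
   open: L(c) ⊇ {A, D, E, F, ¬C, …} (+ ∃-successors) — c ∉ C possible
4. c : D?  L(c) = {A, D, E} ∪ {¬D}
   clash {D, ¬D} at c — c ∈ D
5. c : E?  L(c) = {A, D, E} ∪ {¬E}
   clash {E, ¬E} at c — c ∈ E
6. c : F?  L(c) = {A, D, E} ∪ {¬F}
   clash {F, ¬F} at c — c ∈ F
7. Entailed for c: {A, D, E, F}

{A, D, E, F}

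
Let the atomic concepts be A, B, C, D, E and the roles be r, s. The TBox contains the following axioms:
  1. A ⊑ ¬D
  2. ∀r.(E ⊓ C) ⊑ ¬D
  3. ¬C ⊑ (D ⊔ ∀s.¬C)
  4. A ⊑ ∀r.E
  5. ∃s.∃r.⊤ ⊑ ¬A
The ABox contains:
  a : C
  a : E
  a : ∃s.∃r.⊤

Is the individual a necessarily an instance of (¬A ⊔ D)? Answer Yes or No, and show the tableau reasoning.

Yes

1. a : (¬A ⊔ D)?  L(a) = {C, E, ∃s.∃r.⊤} ∪ {(A ⊓ ¬D)}
   clash {A, ¬A} at a — a ∈ (¬A ⊔ D)
2. Hence a : (¬A ⊔ D): entailed.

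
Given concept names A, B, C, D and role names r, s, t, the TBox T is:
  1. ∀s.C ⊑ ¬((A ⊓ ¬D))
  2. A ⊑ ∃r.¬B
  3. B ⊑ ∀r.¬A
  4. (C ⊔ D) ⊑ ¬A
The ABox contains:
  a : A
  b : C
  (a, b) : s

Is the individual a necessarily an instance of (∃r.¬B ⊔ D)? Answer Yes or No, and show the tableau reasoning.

Yes

1. a : (∃r.¬B ⊔ D)?  L(a) = {A} ∪ {(∀r.B ⊓ ¬D)}
   clash {A, ¬A} at a — a ∈ (∃r.¬B ⊔ D)
2. Hence a : (∃r.¬B ⊔ D): entailed.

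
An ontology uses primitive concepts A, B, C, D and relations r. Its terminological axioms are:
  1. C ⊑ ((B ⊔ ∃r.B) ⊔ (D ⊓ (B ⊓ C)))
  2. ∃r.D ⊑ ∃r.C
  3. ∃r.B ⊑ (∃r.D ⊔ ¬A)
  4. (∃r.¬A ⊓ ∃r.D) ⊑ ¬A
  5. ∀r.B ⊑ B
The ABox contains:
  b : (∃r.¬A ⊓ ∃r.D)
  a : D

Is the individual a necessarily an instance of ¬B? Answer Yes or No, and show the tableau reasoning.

1. a : ¬B?  L(a) = {D} ∪ {B}
   open: L(a) ⊇ {B, D, ¬C, ∀r.¬B, ∀r.¬D} — a ∉ ¬B possible
2. Hence a : ¬B: not entailed.

No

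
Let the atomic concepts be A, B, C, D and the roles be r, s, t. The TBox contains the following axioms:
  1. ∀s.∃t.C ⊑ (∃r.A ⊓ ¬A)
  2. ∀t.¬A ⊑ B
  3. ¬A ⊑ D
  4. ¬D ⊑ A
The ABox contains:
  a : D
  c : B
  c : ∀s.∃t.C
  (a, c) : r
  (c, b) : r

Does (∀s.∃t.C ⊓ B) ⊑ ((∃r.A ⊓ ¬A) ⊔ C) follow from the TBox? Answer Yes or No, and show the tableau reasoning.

1. (∀s.∃t.C ⊓ B) ⊑ ((∃r.A ⊓ ¬A) ⊔ C)  ⇔  ((∀s.∃t.C ⊓ B) ⊓ ((∀r.¬A ⊔ A) ⊓ ¬C)) unsat w.r.t. T
   all branches close; clash {A, ¬A} at x₀
2. Hence (∀s.∃t.C ⊓ B) ⊑ ((∃r.A ⊓ ¬A) ⊔ C): entailed.

Yes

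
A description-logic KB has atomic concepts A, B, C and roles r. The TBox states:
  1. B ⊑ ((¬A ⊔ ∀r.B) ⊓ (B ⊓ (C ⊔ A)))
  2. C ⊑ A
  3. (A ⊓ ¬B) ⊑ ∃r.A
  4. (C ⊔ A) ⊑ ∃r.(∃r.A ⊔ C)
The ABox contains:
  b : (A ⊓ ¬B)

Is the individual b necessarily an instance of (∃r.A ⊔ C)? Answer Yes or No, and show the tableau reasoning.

Yes

1. b : (∃r.A ⊔ C)?  L(b) = {(A ⊓ ¬B)} ∪ {(∀r.¬A ⊓ ¬C)}
   clash {A, ¬A} at an ∃-successor — b ∈ (∃r.A ⊔ C)
2. Hence b : (∃r.A ⊔ C): entailed.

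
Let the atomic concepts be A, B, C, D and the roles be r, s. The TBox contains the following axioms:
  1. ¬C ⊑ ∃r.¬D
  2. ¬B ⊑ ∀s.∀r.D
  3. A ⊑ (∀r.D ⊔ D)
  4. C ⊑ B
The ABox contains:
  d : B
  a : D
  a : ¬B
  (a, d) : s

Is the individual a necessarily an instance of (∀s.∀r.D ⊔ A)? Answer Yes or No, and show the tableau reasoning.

Yes

1. a : (∀s.∀r.D ⊔ A)?  L(a) = {D, ¬B} ∪ {(∃s.∃r.¬D ⊓ ¬A)}
   clash {B, ¬B} at a — a ∈ (∀s.∀r.D ⊔ A)
2. Hence a : (∀s.∀r.D ⊔ A): entailed.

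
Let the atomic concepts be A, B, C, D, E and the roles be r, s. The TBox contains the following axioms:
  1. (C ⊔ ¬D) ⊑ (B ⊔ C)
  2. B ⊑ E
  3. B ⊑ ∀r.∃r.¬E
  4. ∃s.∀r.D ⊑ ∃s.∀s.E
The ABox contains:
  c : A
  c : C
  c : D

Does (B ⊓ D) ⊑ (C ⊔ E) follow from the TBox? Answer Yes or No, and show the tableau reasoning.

Yes

1. (B ⊓ D) ⊑ (C ⊔ E)  ⇔  ((B ⊓ D) ⊓ (¬C ⊓ ¬E)) unsat w.r.t. T
   all branches close; clash {E, ¬E} at x₀
2. Hence (B ⊓ D) ⊑ (C ⊔ E): entailed.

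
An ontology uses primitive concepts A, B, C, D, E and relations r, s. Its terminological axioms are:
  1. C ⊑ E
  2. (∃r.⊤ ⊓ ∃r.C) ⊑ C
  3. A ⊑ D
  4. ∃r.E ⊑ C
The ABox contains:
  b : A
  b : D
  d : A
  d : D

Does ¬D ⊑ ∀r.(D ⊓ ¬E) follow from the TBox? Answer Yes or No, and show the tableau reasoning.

1. ¬D ⊑ ∀r.(D ⊓ ¬E)  ⇔  (¬D ⊓ ∃r.(¬D ⊔ E)) unsat w.r.t. T
   open: L(x₀) ⊇ {¬A, ¬C, ¬D, ∀r.¬C, ∀r.¬E, …} (+ ∃-successors)
2. Hence ¬D ⊑ ∀r.(D ⊓ ¬E): not entailed.

No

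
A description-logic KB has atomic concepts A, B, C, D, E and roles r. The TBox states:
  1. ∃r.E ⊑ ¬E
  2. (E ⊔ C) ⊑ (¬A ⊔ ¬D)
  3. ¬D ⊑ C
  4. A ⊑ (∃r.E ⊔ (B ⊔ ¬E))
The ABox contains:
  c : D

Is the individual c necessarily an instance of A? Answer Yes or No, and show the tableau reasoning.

1. c : A?  L(c) = {D} ∪ {¬A}
   open: L(c) ⊇ {D, ¬A, ¬C, ¬E} — c ∉ A possible
2. Hence c : A: not entailed.

No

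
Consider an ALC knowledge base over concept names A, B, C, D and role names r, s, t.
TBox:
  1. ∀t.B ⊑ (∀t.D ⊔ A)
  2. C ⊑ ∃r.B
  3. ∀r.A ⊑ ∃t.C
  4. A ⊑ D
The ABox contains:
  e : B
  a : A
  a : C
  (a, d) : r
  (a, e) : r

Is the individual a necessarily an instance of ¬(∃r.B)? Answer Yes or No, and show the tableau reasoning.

1. a : ¬(∃r.B)?  L(a) = {A, C} ∪ {∃r.B}
   apply at a: A⊑D
   open: L(a) ⊇ {A, C, D, ∃r.B, ∃r.¬A, …} (+ ∃-successors) — a ∉ ¬(∃r.B) possible
2. Hence a : ¬(∃r.B): not entailed.

No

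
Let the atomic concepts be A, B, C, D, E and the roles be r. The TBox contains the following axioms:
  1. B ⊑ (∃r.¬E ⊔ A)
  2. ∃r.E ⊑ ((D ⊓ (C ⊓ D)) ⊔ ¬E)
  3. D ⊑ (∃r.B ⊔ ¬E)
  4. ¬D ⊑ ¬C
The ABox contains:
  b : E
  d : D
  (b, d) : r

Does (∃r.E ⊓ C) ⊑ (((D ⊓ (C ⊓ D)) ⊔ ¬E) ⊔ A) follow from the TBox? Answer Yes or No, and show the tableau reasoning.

1. (∃r.E ⊓ C) ⊑ (((D ⊓ (C ⊓ D)) ⊔ ¬E) ⊔ A)  ⇔  ((∃r.E ⊓ C) ⊓ (((¬D ⊔ (¬C ⊔ ¬D)) ⊓ E) ⊓ ¬A)) unsat w.r.t. T
   all branches close; clash {C, ¬C} at x₀
2. Hence (∃r.E ⊓ C) ⊑ (((D ⊓ (C ⊓ D)) ⊔ ¬E) ⊔ A): entailed.

Yes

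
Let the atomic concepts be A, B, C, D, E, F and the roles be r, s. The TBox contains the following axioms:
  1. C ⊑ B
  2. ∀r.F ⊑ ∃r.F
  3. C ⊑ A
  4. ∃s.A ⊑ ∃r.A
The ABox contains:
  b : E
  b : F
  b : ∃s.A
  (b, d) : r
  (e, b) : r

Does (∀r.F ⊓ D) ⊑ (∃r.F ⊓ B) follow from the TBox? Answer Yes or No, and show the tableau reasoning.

1. (∀r.F ⊓ D) ⊑ (∃r.F ⊓ B)  ⇔  ((∀r.F ⊓ D) ⊓ (∀r.¬F ⊔ ¬B)) unsat w.r.t. T
   apply at x₀: ∀r.F⊑∃r.F
   open: L(x₀) ⊇ {D, ¬B, ¬C, ∀r.F, ∀s.¬A, …} (+ ∃-successors)
2. Hence (∀r.F ⊓ D) ⊑ (∃r.F ⊓ B): not entailed.

No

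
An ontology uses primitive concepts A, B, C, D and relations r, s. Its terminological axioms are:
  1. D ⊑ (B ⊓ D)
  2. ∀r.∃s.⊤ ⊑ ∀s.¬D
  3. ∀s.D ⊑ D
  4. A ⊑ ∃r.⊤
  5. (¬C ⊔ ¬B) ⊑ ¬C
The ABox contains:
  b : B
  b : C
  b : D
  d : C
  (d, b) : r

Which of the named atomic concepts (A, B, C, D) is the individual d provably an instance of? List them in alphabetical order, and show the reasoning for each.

1. d : A?  L(d) = {C} ∪ {¬A}
   open: L(d) ⊇ {B, C, ¬A, ¬D, ∃r.∀s.⊥, …} (+ ∃-successors) — d ∉ A possible
2. d : B?  L(d) = {C} ∪ {¬B}
   clash {C, ¬C} at d — d ∈ B
3. d : C?  L(d) = {C} ∪ {¬C}
   clash {C, ¬C} at d — d ∈ C
4. d : D?  L(d) = {C} ∪ {¬D}
   open: L(d) ⊇ {B, C, ¬A, ¬D, ∃r.∀s.⊥, …} (+ ∃-successors) — d ∉ D possible
5. Entailed for d: {B, C}

{B, C}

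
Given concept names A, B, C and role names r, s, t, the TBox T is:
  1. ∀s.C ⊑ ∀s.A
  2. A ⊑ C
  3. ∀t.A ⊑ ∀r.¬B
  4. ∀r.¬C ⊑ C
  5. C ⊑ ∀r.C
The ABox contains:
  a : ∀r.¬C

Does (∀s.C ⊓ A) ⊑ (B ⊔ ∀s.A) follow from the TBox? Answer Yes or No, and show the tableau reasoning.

Yes

1. (∀s.C ⊓ A) ⊑ (B ⊔ ∀s.A)  ⇔  ((∀s.C ⊓ A) ⊓ (¬B ⊓ ∃s.¬A)) unsat w.r.t. T
   all branches close; clash {A, ¬A} at an ∃-successor
2. Hence (∀s.C ⊓ A) ⊑ (B ⊔ ∀s.A): entailed.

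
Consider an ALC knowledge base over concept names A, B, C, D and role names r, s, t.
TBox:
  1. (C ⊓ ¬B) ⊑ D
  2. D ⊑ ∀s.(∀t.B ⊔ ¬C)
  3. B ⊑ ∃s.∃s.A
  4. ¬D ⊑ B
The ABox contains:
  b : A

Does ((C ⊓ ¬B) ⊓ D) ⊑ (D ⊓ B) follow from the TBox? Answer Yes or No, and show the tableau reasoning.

No

1. ((C ⊓ ¬B) ⊓ D) ⊑ (D ⊓ B)  ⇔  (((C ⊓ ¬B) ⊓ D) ⊓ (¬D ⊔ ¬B)) unsat w.r.t. T
   apply at x₀: D⊑∀s.(∀t.B ⊔ ¬C)
   open: L(x₀) ⊇ {C, D, ¬B, ∀s.(∀t.B ⊔ ¬C)}
2. Hence ((C ⊓ ¬B) ⊓ D) ⊑ (D ⊓ B): not entailed.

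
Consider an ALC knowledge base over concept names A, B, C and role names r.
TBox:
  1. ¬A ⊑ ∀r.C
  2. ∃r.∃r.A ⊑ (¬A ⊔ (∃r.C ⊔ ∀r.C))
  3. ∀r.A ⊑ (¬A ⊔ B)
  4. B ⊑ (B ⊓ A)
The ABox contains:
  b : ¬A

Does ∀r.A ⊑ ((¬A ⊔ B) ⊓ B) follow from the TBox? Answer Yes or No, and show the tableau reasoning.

No

1. ∀r.A ⊑ ((¬A ⊔ B) ⊓ B)  ⇔  (∀r.A ⊓ ((A ⊓ ¬B) ⊔ ¬B)) unsat w.r.t. T
   apply at x₀: ∀r.A⊑(¬A ⊔ B)
   open: L(x₀) ⊇ {¬A, ¬B, ∀r.A, ∀r.C, ∀r.∀r.¬A}
2. Hence ∀r.A ⊑ ((¬A ⊔ B) ⊓ B): not entailed.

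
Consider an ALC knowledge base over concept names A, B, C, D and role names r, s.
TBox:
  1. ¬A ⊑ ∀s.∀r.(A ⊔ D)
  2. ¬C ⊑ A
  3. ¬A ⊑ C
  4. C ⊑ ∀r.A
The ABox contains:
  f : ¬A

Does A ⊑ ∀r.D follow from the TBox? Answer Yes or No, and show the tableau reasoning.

1. A ⊑ ∀r.D  ⇔  (A ⊓ ∃r.¬D) unsat w.r.t. T
   open: L(x₀) ⊇ {A, ¬C, ∃r.¬D} (+ ∃-successors)
2. Hence A ⊑ ∀r.D: not entailed.

No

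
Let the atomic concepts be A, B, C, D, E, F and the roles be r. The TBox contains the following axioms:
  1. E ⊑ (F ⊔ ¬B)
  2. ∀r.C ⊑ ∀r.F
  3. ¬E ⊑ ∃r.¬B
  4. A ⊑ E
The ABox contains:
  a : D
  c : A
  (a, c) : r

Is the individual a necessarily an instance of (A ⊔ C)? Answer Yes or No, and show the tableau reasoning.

1. a : (A ⊔ C)?  L(a) = {D} ∪ {(¬A ⊓ ¬C)}
   open: L(a) ⊇ {D, E, F, ¬A, ¬C, …} (+ ∃-successors) — a ∉ (A ⊔ C) possible
2. Hence a : (A ⊔ C): not entailed.

No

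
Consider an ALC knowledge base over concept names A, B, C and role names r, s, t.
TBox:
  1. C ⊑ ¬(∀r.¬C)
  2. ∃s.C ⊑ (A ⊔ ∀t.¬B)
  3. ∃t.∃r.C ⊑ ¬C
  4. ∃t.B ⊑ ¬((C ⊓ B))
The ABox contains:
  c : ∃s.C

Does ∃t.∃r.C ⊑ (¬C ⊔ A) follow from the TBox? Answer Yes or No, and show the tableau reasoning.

Yes

1. ∃t.∃r.C ⊑ (¬C ⊔ A)  ⇔  (∃t.∃r.C ⊓ (C ⊓ ¬A)) unsat w.r.t. T
   all branches close; clash {C, ¬C} at x₀
2. Hence ∃t.∃r.C ⊑ (¬C ⊔ A): entailed.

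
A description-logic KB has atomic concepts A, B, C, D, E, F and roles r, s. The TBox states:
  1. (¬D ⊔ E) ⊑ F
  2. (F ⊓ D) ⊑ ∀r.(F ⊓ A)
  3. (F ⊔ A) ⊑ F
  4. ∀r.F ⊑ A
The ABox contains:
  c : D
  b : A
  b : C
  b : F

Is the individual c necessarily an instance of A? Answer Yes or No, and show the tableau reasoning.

1. c : A?  L(c) = {D} ∪ {¬A}
   open: L(c) ⊇ {D, ¬A, ¬E, ¬F, ∃r.¬F} (+ ∃-successors) — c ∉ A possible
2. Hence c : A: not entailed.

No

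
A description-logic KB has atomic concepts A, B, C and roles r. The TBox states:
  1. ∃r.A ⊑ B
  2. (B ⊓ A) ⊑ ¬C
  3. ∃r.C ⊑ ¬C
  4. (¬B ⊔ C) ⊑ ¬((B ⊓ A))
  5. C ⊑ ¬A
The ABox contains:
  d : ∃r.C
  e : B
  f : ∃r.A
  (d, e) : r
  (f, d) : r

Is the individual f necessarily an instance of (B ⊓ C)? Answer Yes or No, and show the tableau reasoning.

1. f : (B ⊓ C)?  L(f) = {∃r.A} ∪ {(¬B ⊔ ¬C)}
   apply at f: ∃r.A⊑B
   open: L(f) ⊇ {B, ¬C, ∃r.A} (+ ∃-successors) — f ∉ (B ⊓ C) possible
2. Hence f : (B ⊓ C): not entailed.

No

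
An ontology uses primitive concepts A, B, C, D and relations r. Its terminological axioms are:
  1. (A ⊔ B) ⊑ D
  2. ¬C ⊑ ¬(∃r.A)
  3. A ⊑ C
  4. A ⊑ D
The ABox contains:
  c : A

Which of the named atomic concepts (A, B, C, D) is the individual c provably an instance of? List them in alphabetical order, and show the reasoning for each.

{A, C, D}

1. c : A?  L(c) = {A} ∪ {¬A}
   clash {A, ¬A} at c — c ∈ A
2. c : B?  L(c) = {A} ∪ {¬B}
   apply at c: A⊑C; A⊑D
   open: L(c) ⊇ {A, C, D, ¬B} — c ∉ B possible
3. c : C?  L(c) = {A} ∪ {¬C}
   clash {C, ¬C} at c — c ∈ C
4. c : D?  L(c) = {A} ∪ {¬D}
   clash {D, ¬D} at c — c ∈ D
5. Entailed for c: {A, C, D}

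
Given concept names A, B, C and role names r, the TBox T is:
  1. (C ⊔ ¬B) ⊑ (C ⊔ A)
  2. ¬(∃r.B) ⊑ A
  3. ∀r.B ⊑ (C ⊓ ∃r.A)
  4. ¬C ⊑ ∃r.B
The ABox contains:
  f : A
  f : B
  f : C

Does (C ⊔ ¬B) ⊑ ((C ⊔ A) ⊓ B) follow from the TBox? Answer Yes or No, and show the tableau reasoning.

No

1. (C ⊔ ¬B) ⊑ ((C ⊔ A) ⊓ B)  ⇔  ((C ⊔ ¬B) ⊓ ((¬C ⊓ ¬A) ⊔ ¬B)) unsat w.r.t. T
   apply at x₀: (C ⊔ ¬B)⊑(C ⊔ A)
   open: L(x₀) ⊇ {C, ¬B, ∃r.B, ∃r.¬B} (+ ∃-successors)
2. Hence (C ⊔ ¬B) ⊑ ((C ⊔ A) ⊓ B): not entailed.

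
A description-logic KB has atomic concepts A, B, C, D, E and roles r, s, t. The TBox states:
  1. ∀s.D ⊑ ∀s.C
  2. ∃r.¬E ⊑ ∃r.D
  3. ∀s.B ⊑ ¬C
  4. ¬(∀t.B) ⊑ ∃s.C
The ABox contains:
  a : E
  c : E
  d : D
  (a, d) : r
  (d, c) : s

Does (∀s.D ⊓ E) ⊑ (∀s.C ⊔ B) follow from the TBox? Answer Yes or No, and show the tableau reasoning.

Yes

1. (∀s.D ⊓ E) ⊑ (∀s.C ⊔ B)  ⇔  ((∀s.D ⊓ E) ⊓ (∃s.¬C ⊓ ¬B)) unsat w.r.t. T
   all branches close; clash {C, ¬C} at an ∃-successor
2. Hence (∀s.D ⊓ E) ⊑ (∀s.C ⊔ B): entailed.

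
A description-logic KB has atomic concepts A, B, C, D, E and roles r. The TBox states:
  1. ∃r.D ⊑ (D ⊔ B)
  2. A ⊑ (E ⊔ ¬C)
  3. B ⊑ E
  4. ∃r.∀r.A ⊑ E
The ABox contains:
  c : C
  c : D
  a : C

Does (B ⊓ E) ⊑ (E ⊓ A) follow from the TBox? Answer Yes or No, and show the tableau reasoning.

1. (B ⊓ E) ⊑ (E ⊓ A)  ⇔  ((B ⊓ E) ⊓ (¬E ⊔ ¬A)) unsat w.r.t. T
   open: L(x₀) ⊇ {B, E, ¬A, ∀r.¬D}
2. Hence (B ⊓ E) ⊑ (E ⊓ A): not entailed.

No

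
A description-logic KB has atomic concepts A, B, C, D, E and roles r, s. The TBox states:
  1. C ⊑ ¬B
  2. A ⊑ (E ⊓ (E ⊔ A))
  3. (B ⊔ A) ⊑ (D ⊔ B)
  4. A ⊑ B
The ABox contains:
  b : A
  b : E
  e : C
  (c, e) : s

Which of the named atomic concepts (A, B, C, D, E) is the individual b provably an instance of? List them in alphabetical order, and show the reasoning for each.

{A, B, E}

1. b : A?  L(b) = {A, E} ∪ {¬A}
   clash {A, ¬A} at b — b ∈ A
2. b : B?  L(b) = {A, E} ∪ {¬B}
   clash {B, ¬B} at b — b ∈ B
3. b : C?  L(b) = {A, E} ∪ {¬C}
   apply at b: A⊑(E ⊓ (E ⊔ A)); A⊑B
   open: L(b) ⊇ {A, B, E, ¬C} — b ∉ C possible
4. b : D?  L(b) = {A, E} ∪ {¬D}
   apply at b: A⊑(E ⊓ (E ⊔ A)); A⊑B
   open: L(b) ⊇ {A, B, E, ¬C, ¬D} — b ∉ D possible
5. b : E?  L(b) = {A, E} ∪ {¬E}
   clash {E, ¬E} at b — b ∈ E
6. Entailed for b: {A, B, E}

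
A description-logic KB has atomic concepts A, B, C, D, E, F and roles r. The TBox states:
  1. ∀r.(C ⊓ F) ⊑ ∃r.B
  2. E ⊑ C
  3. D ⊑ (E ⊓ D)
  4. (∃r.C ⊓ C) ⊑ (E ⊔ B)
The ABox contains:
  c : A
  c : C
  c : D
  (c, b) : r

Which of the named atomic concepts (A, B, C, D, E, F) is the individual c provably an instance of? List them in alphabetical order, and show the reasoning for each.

{A, C, D, E}

1. c : A?  L(c) = {A, C, D} ∪ {¬A}
   clash {A, ¬A} at c — c ∈ A
2. c : B?  L(c) = {A, C, D} ∪ {¬B}
   apply at c: D⊑(E ⊓ D)
   open: L(c) ⊇ {A, C, D, E, ¬B, …} (+ ∃-successors) — c ∉ B possible
3. c : C?  L(c) = {A, C, D} ∪ {¬C}
   clash {C, ¬C} at c — c ∈ C
4. c : D?  L(c) = {A, C, D} ∪ {¬D}
   clash {D, ¬D} at c — c ∈ D
5. c : E?  L(c) = {A, C, D} ∪ {¬E}
   clash {E, ¬E} at c — c ∈ E
6. c : F?  L(c) = {A, C, D} ∪ {¬F}
   apply at c: D⊑(E ⊓ D)
   open: L(c) ⊇ {A, C, D, E, ¬F, …} (+ ∃-successors) — c ∉ F possible
7. Entailed for c: {A, C, D, E}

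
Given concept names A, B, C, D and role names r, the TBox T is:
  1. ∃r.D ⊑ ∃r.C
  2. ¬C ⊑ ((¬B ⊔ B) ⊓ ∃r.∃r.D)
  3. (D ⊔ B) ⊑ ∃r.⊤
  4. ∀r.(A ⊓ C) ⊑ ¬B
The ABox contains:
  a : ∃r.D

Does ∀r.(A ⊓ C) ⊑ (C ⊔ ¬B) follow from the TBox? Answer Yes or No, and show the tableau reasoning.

Yes

1. ∀r.(A ⊓ C) ⊑ (C ⊔ ¬B)  ⇔  (∀r.(A ⊓ C) ⊓ (¬C ⊓ B)) unsat w.r.t. T
   all branches close; clash {B, ¬B} at x₀
2. Hence ∀r.(A ⊓ C) ⊑ (C ⊔ ¬B): entailed.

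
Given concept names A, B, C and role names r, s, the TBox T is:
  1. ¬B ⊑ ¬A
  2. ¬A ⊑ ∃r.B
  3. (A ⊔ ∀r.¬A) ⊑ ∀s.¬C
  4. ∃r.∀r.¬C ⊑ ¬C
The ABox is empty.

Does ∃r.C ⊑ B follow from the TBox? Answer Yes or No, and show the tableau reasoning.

1. ∃r.C ⊑ B  ⇔  (∃r.C ⊓ ¬B) unsat w.r.t. T
   apply at x₀: ¬B⊑¬A
   open: L(x₀) ⊇ {¬A, ¬B, ∀r.∃r.C, ∃r.A, ∃r.B, …} (+ ∃-successors)
2. Hence ∃r.C ⊑ B: not entailed.

No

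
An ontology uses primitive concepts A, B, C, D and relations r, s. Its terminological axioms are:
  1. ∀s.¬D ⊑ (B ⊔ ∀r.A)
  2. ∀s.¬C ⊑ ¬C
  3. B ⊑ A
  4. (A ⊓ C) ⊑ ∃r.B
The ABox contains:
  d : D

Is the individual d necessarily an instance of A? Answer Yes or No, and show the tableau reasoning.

1. d : A?  L(d) = {D} ∪ {¬A}
   open: L(d) ⊇ {D, ¬A, ¬B, ∃s.C, ∃s.D} (+ ∃-successors) — d ∉ A possible
2. Hence d : A: not entailed.

No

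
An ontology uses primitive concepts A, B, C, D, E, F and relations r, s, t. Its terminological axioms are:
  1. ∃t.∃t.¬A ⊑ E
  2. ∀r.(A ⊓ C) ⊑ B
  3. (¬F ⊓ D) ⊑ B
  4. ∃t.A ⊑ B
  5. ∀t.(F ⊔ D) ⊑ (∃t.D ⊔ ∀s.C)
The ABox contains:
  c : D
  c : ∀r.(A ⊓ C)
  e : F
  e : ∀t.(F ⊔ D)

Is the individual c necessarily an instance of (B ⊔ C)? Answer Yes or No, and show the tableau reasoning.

Yes

1. c : (B ⊔ C)?  L(c) = {D, ∀r.(A ⊓ C)} ∪ {(¬B ⊓ ¬C)}
   clash {B, ¬B} at c — c ∈ (B ⊔ C)
2. Hence c : (B ⊔ C): entailed.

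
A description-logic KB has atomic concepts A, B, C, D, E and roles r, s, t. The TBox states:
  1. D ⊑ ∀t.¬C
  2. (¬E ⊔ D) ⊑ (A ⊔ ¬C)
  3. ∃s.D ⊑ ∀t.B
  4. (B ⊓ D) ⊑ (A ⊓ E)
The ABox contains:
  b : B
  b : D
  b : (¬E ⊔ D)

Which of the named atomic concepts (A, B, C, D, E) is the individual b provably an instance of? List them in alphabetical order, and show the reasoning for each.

{A, B, D, E}

1. b : A?  L(b) = {B, D, (¬E ⊔ D)} ∪ {¬A}
   clash {A, ¬A} at b — b ∈ A
2. b : B?  L(b) = {B, D, (¬E ⊔ D)} ∪ {¬B}
   clash {B, ¬B} at b — b ∈ B
3. b : C?  L(b) = {B, D, (¬E ⊔ D)} ∪ {¬C}
   apply at b: D⊑∀t.¬C; (¬E ⊔ D)⊑(A ⊔ ¬C)
   open: L(b) ⊇ {A, B, D, E, ¬C, …} — b ∉ C possible
4. b : D?  L(b) = {B, D, (¬E ⊔ D)} ∪ {¬D}
   clash {D, ¬D} at b — b ∈ D
5. b : E?  L(b) = {B, D, (¬E ⊔ D)} ∪ {¬E}
   clash {E, ¬E} at b — b ∈ E
6. Entailed for b: {A, B, D, E}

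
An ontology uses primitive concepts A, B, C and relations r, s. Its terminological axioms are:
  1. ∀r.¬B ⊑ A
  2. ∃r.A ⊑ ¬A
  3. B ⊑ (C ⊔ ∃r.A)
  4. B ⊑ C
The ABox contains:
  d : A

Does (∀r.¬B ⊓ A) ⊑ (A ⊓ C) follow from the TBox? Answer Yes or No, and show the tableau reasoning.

No

1. (∀r.¬B ⊓ A) ⊑ (A ⊓ C)  ⇔  ((∀r.¬B ⊓ A) ⊓ (¬A ⊔ ¬C)) unsat w.r.t. T
   open: L(x₀) ⊇ {A, ¬B, ¬C, ∀r.¬A, ∀r.¬B}
2. Hence (∀r.¬B ⊓ A) ⊑ (A ⊓ C): not entailed.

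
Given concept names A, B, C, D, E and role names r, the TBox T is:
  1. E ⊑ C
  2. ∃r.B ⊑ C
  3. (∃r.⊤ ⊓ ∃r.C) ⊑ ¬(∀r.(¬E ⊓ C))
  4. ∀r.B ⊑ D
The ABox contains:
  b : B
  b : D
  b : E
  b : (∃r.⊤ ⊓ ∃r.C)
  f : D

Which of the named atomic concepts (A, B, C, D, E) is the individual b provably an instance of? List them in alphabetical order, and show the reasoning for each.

1. b : A?  L(b) = {B, D, E, (∃r.⊤ ⊓ ∃r.C)} ∪ {¬A}
   apply at b: E⊑C; (∃r.⊤ ⊓ ∃r.C)⊑¬(∀r.(¬E ⊓ C))
   open: L(b) ⊇ {B, C, D, E, ¬A, …} (+ ∃-successors) — b ∉ A possible
2. b : B?  L(b) = {B, D, E, (∃r.⊤ ⊓ ∃r.C)} ∪ {¬B}
   clash {B, ¬B} at b — b ∈ B
3. b : C?  L(b) = {B, D, E, (∃r.⊤ ⊓ ∃r.C)} ∪ {¬C}
   clash {C, ¬C} at b — b ∈ C
4. b : D?  L(b) = {B, D, E, (∃r.⊤ ⊓ ∃r.C)} ∪ {¬D}
   clash {D, ¬D} at b — b ∈ D
5. b : E?  L(b) = {B, D, E, (∃r.⊤ ⊓ ∃r.C)} ∪ {¬E}
   clash {E, ¬E} at b — b ∈ E
6. Entailed for b: {B, C, D, E}

{B, C, D, E}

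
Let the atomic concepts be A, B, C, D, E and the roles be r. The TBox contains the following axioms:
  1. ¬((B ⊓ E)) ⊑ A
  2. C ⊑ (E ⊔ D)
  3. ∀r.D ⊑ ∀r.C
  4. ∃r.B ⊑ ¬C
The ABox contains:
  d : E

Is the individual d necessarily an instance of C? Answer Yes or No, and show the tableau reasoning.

1. d : C?  L(d) = {E} ∪ {¬C}
   open: L(d) ⊇ {B, E, ¬C, ∃r.¬D} (+ ∃-successors) — d ∉ C possible
2. Hence d : C: not entailed.

No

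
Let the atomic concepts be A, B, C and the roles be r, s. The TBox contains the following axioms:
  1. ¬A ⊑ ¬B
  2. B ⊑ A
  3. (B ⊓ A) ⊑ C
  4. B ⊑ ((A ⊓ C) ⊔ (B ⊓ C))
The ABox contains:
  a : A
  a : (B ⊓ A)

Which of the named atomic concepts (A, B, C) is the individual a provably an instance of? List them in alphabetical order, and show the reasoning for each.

1. a : A?  L(a) = {A, (B ⊓ A)} ∪ {¬A}
   clash {A, ¬A} at a — a ∈ A
2. a : B?  L(a) = {A, (B ⊓ A)} ∪ {¬B}
   clash {B, ¬B} at a — a ∈ B
3. a : C?  L(a) = {A, (B ⊓ A)} ∪ {¬C}
   clash {C, ¬C} at a — a ∈ C
4. Entailed for a: {A, B, C}

{A, B, C}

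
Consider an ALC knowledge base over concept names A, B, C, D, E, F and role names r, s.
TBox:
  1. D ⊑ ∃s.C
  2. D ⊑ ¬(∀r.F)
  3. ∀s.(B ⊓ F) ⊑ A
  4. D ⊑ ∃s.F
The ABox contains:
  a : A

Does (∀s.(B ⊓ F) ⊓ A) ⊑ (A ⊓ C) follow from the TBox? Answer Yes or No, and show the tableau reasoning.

No

1. (∀s.(B ⊓ F) ⊓ A) ⊑ (A ⊓ C)  ⇔  ((∀s.(B ⊓ F) ⊓ A) ⊓ (¬A ⊔ ¬C)) unsat w.r.t. T
   open: L(x₀) ⊇ {A, ¬C, ¬D, ∀s.(B ⊓ F)}
2. Hence (∀s.(B ⊓ F) ⊓ A) ⊑ (A ⊓ C): not entailed.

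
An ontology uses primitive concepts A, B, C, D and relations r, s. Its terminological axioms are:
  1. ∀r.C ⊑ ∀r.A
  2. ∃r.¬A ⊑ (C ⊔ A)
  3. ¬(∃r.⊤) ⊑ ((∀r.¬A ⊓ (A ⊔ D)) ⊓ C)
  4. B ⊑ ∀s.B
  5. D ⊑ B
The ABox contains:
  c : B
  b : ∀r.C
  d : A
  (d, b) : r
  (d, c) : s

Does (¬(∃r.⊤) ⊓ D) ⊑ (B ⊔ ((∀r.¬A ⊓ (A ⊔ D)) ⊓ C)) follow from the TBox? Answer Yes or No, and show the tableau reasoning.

Yes

1. (¬(∃r.⊤) ⊓ D) ⊑ (B ⊔ ((∀r.¬A ⊓ (A ⊔ D)) ⊓ C))  ⇔  ((∀r.⊥ ⊓ D) ⊓ (¬B ⊓ ((∃r.A ⊔ (¬A ⊓ ¬D)) ⊔ ¬C))) unsat w.r.t. T
   all branches close; clash {B, ¬B} at x₀
2. Hence (¬(∃r.⊤) ⊓ D) ⊑ (B ⊔ ((∀r.¬A ⊓ (A ⊔ D)) ⊓ C)): entailed.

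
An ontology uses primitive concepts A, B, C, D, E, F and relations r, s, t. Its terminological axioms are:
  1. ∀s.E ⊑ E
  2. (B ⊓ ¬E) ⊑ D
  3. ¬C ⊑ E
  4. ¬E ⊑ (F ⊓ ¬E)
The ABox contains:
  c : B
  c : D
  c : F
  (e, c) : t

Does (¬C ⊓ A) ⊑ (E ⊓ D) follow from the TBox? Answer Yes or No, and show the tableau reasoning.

1. (¬C ⊓ A) ⊑ (E ⊓ D)  ⇔  ((¬C ⊓ A) ⊓ (¬E ⊔ ¬D)) unsat w.r.t. T
   apply at x₀: ¬C⊑E
   open: L(x₀) ⊇ {A, E, ¬C, ¬D}
2. Hence (¬C ⊓ A) ⊑ (E ⊓ D): not entailed.

No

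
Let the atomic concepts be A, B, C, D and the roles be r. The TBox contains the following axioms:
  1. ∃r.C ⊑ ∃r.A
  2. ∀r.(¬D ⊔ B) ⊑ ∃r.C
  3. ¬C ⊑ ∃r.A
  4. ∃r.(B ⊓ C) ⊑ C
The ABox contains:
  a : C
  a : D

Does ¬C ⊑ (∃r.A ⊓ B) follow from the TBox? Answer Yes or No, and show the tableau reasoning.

1. ¬C ⊑ (∃r.A ⊓ B)  ⇔  (¬C ⊓ (∀r.¬A ⊔ ¬B)) unsat w.r.t. T
   apply at x₀: ¬C⊑∃r.A
   open: L(x₀) ⊇ {¬B, ¬C, ∀r.(¬B ⊔ ¬C), ∃r.(D ⊓ ¬B), ∃r.A} (+ ∃-successors)
2. Hence ¬C ⊑ (∃r.A ⊓ B): not entailed.

No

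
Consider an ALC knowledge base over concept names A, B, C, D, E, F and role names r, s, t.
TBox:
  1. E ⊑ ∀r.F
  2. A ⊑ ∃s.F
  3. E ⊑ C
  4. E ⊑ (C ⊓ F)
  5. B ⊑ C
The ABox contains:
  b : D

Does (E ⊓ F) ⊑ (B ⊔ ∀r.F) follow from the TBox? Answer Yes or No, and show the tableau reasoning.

1. (E ⊓ F) ⊑ (B ⊔ ∀r.F)  ⇔  ((E ⊓ F) ⊓ (¬B ⊓ ∃r.¬F)) unsat w.r.t. T
   all branches close; clash {F, ¬F} at an ∃-successor
2. Hence (E ⊓ F) ⊑ (B ⊔ ∀r.F): entailed.

Yes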